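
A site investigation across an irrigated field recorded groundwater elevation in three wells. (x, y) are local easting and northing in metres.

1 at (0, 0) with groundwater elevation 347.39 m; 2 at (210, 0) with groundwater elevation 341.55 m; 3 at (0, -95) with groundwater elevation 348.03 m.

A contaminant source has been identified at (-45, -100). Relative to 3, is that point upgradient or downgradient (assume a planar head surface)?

upgradient

∂h/∂x = (341.55 − 347.39) / (210 − 0) = -0.02781
∂h/∂y = (348.03 − 347.39) / (-95 − 0) = -0.006737
Head at (-45, -100) = 347.39 + (-0.02781)·(-45) + (-0.006737)·(-100) = 349.32 m.
That is higher than the 348.03 m at 3, so the point is upgradient.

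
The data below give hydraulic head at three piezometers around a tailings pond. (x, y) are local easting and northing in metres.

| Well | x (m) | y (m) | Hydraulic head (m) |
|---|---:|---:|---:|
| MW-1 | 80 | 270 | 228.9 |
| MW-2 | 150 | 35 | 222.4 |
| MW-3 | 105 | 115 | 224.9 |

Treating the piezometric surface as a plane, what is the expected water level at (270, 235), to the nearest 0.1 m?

With h = a·x + b·y + c and MW-1 as origin, the differences give:
  70·a + (-235)·b = -6.5
  25·a + (-155)·b = -4.0
Eliminate b (×(-155) and ×(-235), subtract): -4975·a = 67.50 → a = ∂h/∂x = -0.01357
Back-substitute: b = ∂h/∂y = +0.02362.
h(270, 235) = 228.9 + (-0.01357)·(190) + (+0.02362)·(-35) = 228.9 -2.578 -0.827 = 225.495 m.

225.5 m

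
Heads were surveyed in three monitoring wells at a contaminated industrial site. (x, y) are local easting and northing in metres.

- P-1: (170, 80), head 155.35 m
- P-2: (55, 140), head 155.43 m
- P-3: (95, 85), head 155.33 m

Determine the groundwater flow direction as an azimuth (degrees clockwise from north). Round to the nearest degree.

Taking P-1 as reference: P-2−P-1 = (-115, 60, +0.08); P-3−P-1 = (-75, 5, -0.02).
Determinant of the coordinate differences = (-115)·5 − (-75)·60 = 3925.
∂h/∂x = [(+0.08)·5 − (-0.02)·60] / 3925 = +0.0004076
∂h/∂y = [(-115)·(-0.02) − (-75)·(+0.08)] / 3925 = +0.002115
Flow direction (−∇h) has components (-0.0004076 E, -0.002115 N).
Azimuth = atan2(E, N) = atan2(-0.0004076, -0.002115) = 190.9° ≈ 191°.

191°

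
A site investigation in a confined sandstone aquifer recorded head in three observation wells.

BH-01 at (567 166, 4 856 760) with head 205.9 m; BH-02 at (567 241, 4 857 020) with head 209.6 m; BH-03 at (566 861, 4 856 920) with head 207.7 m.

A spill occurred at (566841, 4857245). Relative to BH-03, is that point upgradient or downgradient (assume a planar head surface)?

Taking BH-01 as reference: BH-02−BH-01 = (75, 260, +3.7); BH-03−BH-01 = (-305, 160, +1.8).
Determinant of the coordinate differences = 75·160 − (-305)·260 = 91300.
∂h/∂x = [(+3.7)·160 − (+1.8)·260] / 91300 = +0.001358
∂h/∂y = [75·(+1.8) − (-305)·(+3.7)] / 91300 = +0.01384
Head at (566841, 4857245) = 205.9 + (+0.001358)·(-325) + (+0.01384)·(485) = 212.17 m.
That is higher than the 207.7 m at BH-03, so the point is upgradient.

upgradient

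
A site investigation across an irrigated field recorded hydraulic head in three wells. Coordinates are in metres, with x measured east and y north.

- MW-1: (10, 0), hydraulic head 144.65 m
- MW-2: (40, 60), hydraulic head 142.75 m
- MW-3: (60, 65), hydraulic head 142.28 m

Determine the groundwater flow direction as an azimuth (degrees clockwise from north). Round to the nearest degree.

Three-point gradient (reference MW-1): Δ to MW-2 = (30, 60, -1.90), Δ to MW-3 = (50, 65, -2.37).
∂h/∂x = -0.01781, ∂h/∂y = -0.02276 (det = -1050).
Flow direction (−∇h) has components (+0.01781 E, +0.02276 N).
Azimuth = atan2(E, N) = atan2(+0.01781, +0.02276) = 38.0° ≈ 038°.

038°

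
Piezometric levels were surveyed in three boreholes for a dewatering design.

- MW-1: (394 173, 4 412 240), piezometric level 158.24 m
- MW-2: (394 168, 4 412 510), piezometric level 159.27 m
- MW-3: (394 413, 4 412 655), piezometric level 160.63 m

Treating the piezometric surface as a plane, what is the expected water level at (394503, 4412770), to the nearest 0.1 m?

With h = a·x + b·y + c and MW-1 as origin, the differences give:
  (-5)·a + 270·b = +1.03
  240·a + 415·b = +2.39
Eliminate b (×415 and ×270, subtract): -66875·a = -217.850 → a = ∂h/∂x = +0.003258
Back-substitute: b = ∂h/∂y = +0.003875.
h(394503, 4412770) = 158.24 + (+0.003258)·(330) + (+0.003875)·(530) = 158.24 +1.075 +2.054 = 161.369 m.

161.4 m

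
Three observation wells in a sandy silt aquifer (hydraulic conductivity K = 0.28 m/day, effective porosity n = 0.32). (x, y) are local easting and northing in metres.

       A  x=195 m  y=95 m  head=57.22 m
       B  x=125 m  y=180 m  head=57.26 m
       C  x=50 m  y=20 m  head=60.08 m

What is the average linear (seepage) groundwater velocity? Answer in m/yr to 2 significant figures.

Three-point gradient (reference A): Δ to B = (-70, 85, +0.04), Δ to C = (-145, -75, +2.86).
∂h/∂x = -0.01400, ∂h/∂y = -0.01106 (det = 17575).
|∇h| = √(-0.01400² + -0.01106²) = 0.01784
Seepage velocity v = K·i/n = 0.28 × 0.01784 / 0.32 = 0.01561 m/day = 5.702 m/yr.

5.7 m/yr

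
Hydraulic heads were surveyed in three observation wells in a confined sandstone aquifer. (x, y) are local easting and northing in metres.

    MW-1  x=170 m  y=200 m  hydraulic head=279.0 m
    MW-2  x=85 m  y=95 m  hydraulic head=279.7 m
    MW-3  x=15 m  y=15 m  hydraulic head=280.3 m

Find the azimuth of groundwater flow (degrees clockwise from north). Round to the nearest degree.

Taking MW-1 as reference: MW-2−MW-1 = (-85, -105, +0.7); MW-3−MW-1 = (-155, -185, +1.3).
Determinant of the coordinate differences = (-85)·(-185) − (-155)·(-105) = -550.
∂h/∂x = [(+0.7)·(-185) − (+1.3)·(-105)] / -550 = -0.01273
∂h/∂y = [(-85)·(+1.3) − (-155)·(+0.7)] / -550 = +0.003636
Flow direction (−∇h) has components (+0.01273 E, -0.003636 N).
Azimuth = atan2(E, N) = atan2(+0.01273, -0.003636) = 105.9° ≈ 106°.

106°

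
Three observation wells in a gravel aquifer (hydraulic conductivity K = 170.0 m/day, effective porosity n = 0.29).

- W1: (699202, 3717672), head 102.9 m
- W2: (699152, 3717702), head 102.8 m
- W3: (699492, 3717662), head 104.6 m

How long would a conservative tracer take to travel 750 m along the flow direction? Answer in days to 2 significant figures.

140 days

Taking W1 as reference: W2−W1 = (-50, 30, -0.1); W3−W1 = (290, -10, +1.7).
Determinant of the coordinate differences = (-50)·(-10) − 290·30 = -8200.
∂h/∂x = [(-0.1)·(-10) − (+1.7)·30] / -8200 = +0.006098
∂h/∂y = [(-50)·(+1.7) − 290·(-0.1)] / -8200 = +0.006829
|∇h| = √(0.006098² + 0.006829²) = 0.009155
Seepage velocity v = K·i/n = 170.0 × 0.009155 / 0.29 = 5.367 m/day.
t = 750 / 5.367 = 139.7 days.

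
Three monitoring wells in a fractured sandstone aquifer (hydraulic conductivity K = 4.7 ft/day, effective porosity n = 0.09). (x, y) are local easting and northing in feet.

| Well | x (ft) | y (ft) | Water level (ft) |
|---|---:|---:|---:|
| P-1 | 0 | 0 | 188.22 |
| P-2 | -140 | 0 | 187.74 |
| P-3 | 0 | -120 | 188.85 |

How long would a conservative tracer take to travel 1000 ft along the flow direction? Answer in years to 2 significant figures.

8.4 years

∂h/∂x = (187.74 − 188.22) / (-140 − 0) = +0.003429
∂h/∂y = (188.85 − 188.22) / (-120 − 0) = -0.005250
|∇h| = √(0.003429² + -0.005250²) = 0.006271
Seepage velocity v = K·i/n = 4.7 × 0.006271 / 0.09 = 0.3275 ft/day.
t = 1000 / 0.3275 = 3053 days = 8.36 years.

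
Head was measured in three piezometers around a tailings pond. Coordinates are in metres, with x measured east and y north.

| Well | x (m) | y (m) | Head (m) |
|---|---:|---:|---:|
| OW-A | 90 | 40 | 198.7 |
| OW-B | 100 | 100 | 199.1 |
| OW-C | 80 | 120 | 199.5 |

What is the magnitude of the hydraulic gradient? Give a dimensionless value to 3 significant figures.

0.0143

With h = a·x + b·y + c and OW-A as origin, the differences give:
  10·a + 60·b = +0.4
  (-10)·a + 80·b = +0.8
Eliminate b (×80 and ×60, subtract): 1400·a = -16.00 → a = ∂h/∂x = -0.01143
Back-substitute: b = ∂h/∂y = +0.008571.
|∇h| = √(-0.01143² + 0.008571²) = 0.01429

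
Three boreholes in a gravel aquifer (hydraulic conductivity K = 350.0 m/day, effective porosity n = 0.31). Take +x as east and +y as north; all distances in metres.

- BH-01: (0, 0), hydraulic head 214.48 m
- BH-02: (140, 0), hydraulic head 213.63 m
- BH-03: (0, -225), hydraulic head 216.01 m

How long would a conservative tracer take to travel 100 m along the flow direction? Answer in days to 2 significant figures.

9.7 days

∂h/∂x = (213.63 − 214.48) / (140 − 0) = -0.006071
∂h/∂y = (216.01 − 214.48) / (-225 − 0) = -0.006800
|∇h| = √(-0.006071² + -0.006800²) = 0.009116
Seepage velocity v = K·i/n = 350.0 × 0.009116 / 0.31 = 10.29 m/day.
t = 100 / 10.29 = 9.718 days.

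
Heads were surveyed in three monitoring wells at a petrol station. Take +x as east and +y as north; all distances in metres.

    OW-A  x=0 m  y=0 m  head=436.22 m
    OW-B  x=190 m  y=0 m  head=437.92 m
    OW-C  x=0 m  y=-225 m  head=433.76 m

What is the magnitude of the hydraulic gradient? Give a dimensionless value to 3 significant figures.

∂h/∂x = (437.92 − 436.22) / (190 − 0) = +0.008947
∂h/∂y = (433.76 − 436.22) / (-225 − 0) = +0.01093
|∇h| = √(0.008947² + 0.01093²) = 0.01412

0.0141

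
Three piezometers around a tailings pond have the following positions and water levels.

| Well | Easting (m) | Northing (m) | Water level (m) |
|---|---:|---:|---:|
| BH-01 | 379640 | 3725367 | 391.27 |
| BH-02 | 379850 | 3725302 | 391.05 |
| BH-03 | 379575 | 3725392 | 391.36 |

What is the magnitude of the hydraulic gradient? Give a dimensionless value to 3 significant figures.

Differences from BH-01: to BH-02 (Δx, Δy, Δh) = (210, -65, -0.22); to BH-03 = (-65, 25, +0.09).
Solve a·Δx + b·Δy = Δh: det = 210·25 − (-65)·(-65) = 1025.
∂h/∂x = [(-0.22)·25 − (+0.09)·(-65)] / 1025 = +0.0003415
∂h/∂y = [210·(+0.09) − (-65)·(-0.22)] / 1025 = +0.004488
|∇h| = √(0.0003415² + 0.004488²) = 0.004501

0.00450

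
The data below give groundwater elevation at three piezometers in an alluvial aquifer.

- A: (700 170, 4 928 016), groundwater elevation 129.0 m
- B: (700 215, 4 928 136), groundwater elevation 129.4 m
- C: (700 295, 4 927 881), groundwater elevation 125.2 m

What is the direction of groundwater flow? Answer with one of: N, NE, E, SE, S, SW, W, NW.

Differences from A: to B (Δx, Δy, Δh) = (45, 120, +0.4); to C = (125, -135, -3.8).
Solve a·Δx + b·Δy = Δh: det = 45·(-135) − 125·120 = -21075.
∂h/∂x = [(+0.4)·(-135) − (-3.8)·120] / -21075 = -0.01907
∂h/∂y = [45·(-3.8) − 125·(+0.4)] / -21075 = +0.01049
Flow = −∇h = (+0.01907 east, -0.01049 north), which points southeast.

SE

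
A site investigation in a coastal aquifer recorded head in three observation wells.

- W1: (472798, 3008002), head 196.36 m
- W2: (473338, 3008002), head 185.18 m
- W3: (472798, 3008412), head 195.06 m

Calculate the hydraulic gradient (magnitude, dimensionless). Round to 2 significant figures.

∂h/∂x = (185.18 − 196.36) / (473338 − 472798) = -0.02070
∂h/∂y = (195.06 − 196.36) / (3008412 − 3008002) = -0.003171
|∇h| = √(-0.02070² + -0.003171²) = 0.02094

0.021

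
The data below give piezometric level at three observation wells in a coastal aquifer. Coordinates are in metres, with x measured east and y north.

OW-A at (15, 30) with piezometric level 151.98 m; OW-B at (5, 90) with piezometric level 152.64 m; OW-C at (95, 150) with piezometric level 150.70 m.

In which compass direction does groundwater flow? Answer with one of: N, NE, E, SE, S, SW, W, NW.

E

Differences from OW-A: to OW-B (Δx, Δy, Δh) = (-10, 60, +0.66); to OW-C = (80, 120, -1.28).
Solve a·Δx + b·Δy = Δh: det = (-10)·120 − 80·60 = -6000.
∂h/∂x = [(+0.66)·120 − (-1.28)·60] / -6000 = -0.02600
∂h/∂y = [(-10)·(-1.28) − 80·(+0.66)] / -6000 = +0.006667
Flow = −∇h = (+0.02600 east, -0.006667 north), which points east.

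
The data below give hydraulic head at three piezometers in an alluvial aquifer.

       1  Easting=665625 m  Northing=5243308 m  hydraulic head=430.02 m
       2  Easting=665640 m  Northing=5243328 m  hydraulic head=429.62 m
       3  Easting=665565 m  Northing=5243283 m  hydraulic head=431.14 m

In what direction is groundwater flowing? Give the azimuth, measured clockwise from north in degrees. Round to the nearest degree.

060°

Three-point gradient (reference 1): Δ to 2 = (15, 20, -0.40), Δ to 3 = (-60, -25, +1.12).
∂h/∂x = -0.01503, ∂h/∂y = -0.008727 (det = 825).
Flow direction (−∇h) has components (+0.01503 E, +0.008727 N).
Azimuth = atan2(E, N) = atan2(+0.01503, +0.008727) = 59.9° ≈ 060°.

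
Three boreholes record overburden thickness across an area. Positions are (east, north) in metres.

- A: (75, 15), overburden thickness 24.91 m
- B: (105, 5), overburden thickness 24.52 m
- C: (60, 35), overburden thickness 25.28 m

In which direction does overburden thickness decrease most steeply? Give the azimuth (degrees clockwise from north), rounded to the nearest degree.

142°

Taking A as reference: B−A = (30, -10, -0.39); C−A = (-15, 20, +0.37).
Determinant of the coordinate differences = 30·20 − (-15)·(-10) = 450.
∂d/∂x = [(-0.39)·20 − (+0.37)·(-10)] / 450 = -0.009111
∂d/∂y = [30·(+0.37) − (-15)·(-0.39)] / 450 = +0.01167
Steepest decrease is along −∇f: components (+0.009111 E, -0.01167 N).
Azimuth = atan2(+0.009111, -0.01167) = 142.0° ≈ 142°.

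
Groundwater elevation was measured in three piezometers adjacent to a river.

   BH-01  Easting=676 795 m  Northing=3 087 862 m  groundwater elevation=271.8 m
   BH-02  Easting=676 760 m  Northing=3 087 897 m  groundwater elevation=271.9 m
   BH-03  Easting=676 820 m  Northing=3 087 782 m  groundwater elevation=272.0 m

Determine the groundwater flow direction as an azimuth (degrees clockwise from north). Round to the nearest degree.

Three-point gradient (reference BH-01): Δ to BH-02 = (-35, 35, +0.1), Δ to BH-03 = (25, -80, +0.2).
∂h/∂x = -0.007792, ∂h/∂y = -0.004935 (det = 1925).
Flow direction (−∇h) has components (+0.007792 E, +0.004935 N).
Azimuth = atan2(E, N) = atan2(+0.007792, +0.004935) = 57.7° ≈ 058°.

058°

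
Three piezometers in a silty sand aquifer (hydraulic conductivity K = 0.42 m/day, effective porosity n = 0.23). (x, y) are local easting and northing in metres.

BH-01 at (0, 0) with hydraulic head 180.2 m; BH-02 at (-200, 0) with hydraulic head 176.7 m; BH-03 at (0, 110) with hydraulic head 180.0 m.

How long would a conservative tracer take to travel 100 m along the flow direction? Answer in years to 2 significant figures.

∂h/∂x = (176.7 − 180.2) / (-200 − 0) = +0.01750
∂h/∂y = (180.0 − 180.2) / (110 − 0) = -0.001818
|∇h| = √(0.01750² + -0.001818²) = 0.01759
Seepage velocity v = K·i/n = 0.42 × 0.01759 / 0.23 = 0.03212 m/day.
t = 100 / 0.03212 = 3113 days = 8.52 years.

8.5 years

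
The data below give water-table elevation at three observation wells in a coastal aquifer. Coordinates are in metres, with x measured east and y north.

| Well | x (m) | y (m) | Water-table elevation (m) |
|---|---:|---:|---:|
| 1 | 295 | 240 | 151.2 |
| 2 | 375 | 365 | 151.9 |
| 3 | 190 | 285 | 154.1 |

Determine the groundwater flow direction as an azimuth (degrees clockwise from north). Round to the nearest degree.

133°

Taking 1 as reference: 2−1 = (80, 125, +0.7); 3−1 = (-105, 45, +2.9).
Solve a·Δx + b·Δy = Δh: det = 80·45 − (-105)·125 = 16725.
∂h/∂x = [(+0.7)·45 − (+2.9)·125] / 16725 = -0.01979
∂h/∂y = [80·(+2.9) − (-105)·(+0.7)] / 16725 = +0.01827
Flow direction (−∇h) has components (+0.01979 E, -0.01827 N).
Azimuth = atan2(E, N) = atan2(+0.01979, -0.01827) = 132.7° ≈ 133°.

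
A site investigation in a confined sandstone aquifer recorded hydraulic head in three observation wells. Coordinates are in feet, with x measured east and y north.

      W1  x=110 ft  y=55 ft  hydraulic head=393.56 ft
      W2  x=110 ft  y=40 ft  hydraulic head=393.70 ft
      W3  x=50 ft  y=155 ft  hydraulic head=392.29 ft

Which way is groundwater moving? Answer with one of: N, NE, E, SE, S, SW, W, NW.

NW

Differences from W1: to W2 (Δx, Δy, Δh) = (0, -15, +0.14); to W3 = (-60, 100, -1.27).
Determinant of the coordinate differences = 0·100 − (-60)·(-15) = -900.
∂h/∂x = [(+0.14)·100 − (-1.27)·(-15)] / -900 = +0.005611
∂h/∂y = [0·(-1.27) − (-60)·(+0.14)] / -900 = -0.009333
Flow = −∇h = (-0.005611 east, +0.009333 north), which points northwest.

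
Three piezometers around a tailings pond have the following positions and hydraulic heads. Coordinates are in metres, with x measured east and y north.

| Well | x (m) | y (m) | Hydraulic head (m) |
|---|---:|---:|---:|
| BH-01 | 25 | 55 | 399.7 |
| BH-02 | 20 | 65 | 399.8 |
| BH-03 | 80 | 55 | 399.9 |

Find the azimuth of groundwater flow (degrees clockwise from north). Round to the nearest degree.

Differences from BH-01: to BH-02 (Δx, Δy, Δh) = (-5, 10, +0.1); to BH-03 = (55, 0, +0.2).
Solve a·Δx + b·Δy = Δh: det = (-5)·0 − 55·10 = -550.
∂h/∂x = [(+0.1)·0 − (+0.2)·10] / -550 = +0.003636
∂h/∂y = [(-5)·(+0.2) − 55·(+0.1)] / -550 = +0.01182
Flow direction (−∇h) has components (-0.003636 E, -0.01182 N).
Azimuth = atan2(E, N) = atan2(-0.003636, -0.01182) = 197.1° ≈ 197°.

197°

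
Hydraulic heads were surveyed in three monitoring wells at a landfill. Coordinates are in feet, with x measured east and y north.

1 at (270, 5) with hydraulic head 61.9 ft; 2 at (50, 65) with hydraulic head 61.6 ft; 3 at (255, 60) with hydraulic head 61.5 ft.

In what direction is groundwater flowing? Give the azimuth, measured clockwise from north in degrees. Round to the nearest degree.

Differences from 1: to 2 (Δx, Δy, Δh) = (-220, 60, -0.3); to 3 = (-15, 55, -0.4).
Solve a·Δx + b·Δy = Δh: det = (-220)·55 − (-15)·60 = -11200.
∂h/∂x = [(-0.3)·55 − (-0.4)·60] / -11200 = -0.0006696
∂h/∂y = [(-220)·(-0.4) − (-15)·(-0.3)] / -11200 = -0.007455
Flow direction (−∇h) has components (+0.0006696 E, +0.007455 N).
Azimuth = atan2(E, N) = atan2(+0.0006696, +0.007455) = 5.1° ≈ 005°.

005°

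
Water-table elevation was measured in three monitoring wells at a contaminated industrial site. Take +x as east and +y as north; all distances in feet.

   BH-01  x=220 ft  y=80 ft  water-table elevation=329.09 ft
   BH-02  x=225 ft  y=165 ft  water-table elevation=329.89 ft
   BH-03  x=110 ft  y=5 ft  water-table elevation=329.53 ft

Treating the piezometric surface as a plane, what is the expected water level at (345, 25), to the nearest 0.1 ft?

327.2 ft

Differences from BH-01: to BH-02 (Δx, Δy, Δh) = (5, 85, +0.80); to BH-03 = (-110, -75, +0.44).
Determinant of the coordinate differences = 5·(-75) − (-110)·85 = 8975.
∂h/∂x = [(+0.80)·(-75) − (+0.44)·85] / 8975 = -0.01085
∂h/∂y = [5·(+0.44) − (-110)·(+0.80)] / 8975 = +0.01005
h(345, 25) = 329.09 + (-0.01085)·(125) + (+0.01005)·(-55) = 329.09 -1.357 -0.553 = 327.181 ft.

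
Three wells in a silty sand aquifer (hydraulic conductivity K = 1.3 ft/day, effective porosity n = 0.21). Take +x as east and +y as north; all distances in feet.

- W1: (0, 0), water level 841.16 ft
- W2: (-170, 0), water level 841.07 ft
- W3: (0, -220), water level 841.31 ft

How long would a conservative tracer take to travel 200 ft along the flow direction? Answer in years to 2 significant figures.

100 years

∂h/∂x = (841.07 − 841.16) / (-170 − 0) = +0.0005294
∂h/∂y = (841.31 − 841.16) / (-220 − 0) = -0.0006818
|∇h| = √(0.0005294² + -0.0006818²) = 0.0008632
Seepage velocity v = K·i/n = 1.3 × 0.0008632 / 0.21 = 0.005344 ft/day.
t = 200 / 0.005344 = 3.743e+04 days = 102 years.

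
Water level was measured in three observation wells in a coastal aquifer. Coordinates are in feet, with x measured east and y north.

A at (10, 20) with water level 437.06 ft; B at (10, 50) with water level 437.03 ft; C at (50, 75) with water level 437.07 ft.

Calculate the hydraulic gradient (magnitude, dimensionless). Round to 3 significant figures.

With h = a·x + b·y + c and A as origin, the differences give:
  0·a + 30·b = -0.03
  40·a + 55·b = +0.01
Eliminate b (×55 and ×30, subtract): -1200·a = -1.950 → a = ∂h/∂x = +0.001625
Back-substitute: b = ∂h/∂y = -0.001000.
|∇h| = √(0.001625² + -0.001000²) = 0.001908

0.00191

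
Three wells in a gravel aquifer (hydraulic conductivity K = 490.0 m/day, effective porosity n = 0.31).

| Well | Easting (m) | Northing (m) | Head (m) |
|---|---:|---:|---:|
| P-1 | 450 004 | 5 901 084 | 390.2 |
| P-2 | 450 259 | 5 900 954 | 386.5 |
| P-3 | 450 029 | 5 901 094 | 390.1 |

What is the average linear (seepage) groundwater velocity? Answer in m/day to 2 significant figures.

23 m/day

Taking P-1 as reference: P-2−P-1 = (255, -130, -3.7); P-3−P-1 = (25, 10, -0.1).
Determinant of the coordinate differences = 255·10 − 25·(-130) = 5800.
∂h/∂x = [(-3.7)·10 − (-0.1)·(-130)] / 5800 = -0.008621
∂h/∂y = [255·(-0.1) − 25·(-3.7)] / 5800 = +0.01155
|∇h| = √(-0.008621² + 0.01155²) = 0.01441
Seepage velocity v = K·i/n = 490.0 × 0.01441 / 0.31 = 22.78 m/day.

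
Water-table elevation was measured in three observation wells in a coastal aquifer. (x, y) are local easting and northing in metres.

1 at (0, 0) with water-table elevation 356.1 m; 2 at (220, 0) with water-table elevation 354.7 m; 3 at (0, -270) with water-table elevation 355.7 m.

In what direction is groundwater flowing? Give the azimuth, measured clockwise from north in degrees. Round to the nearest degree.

103°

∂h/∂x = (354.7 − 356.1) / (220 − 0) = -0.006364
∂h/∂y = (355.7 − 356.1) / (-270 − 0) = +0.001481
Flow direction (−∇h) has components (+0.006364 E, -0.001481 N).
Azimuth = atan2(E, N) = atan2(+0.006364, -0.001481) = 103.1° ≈ 103°.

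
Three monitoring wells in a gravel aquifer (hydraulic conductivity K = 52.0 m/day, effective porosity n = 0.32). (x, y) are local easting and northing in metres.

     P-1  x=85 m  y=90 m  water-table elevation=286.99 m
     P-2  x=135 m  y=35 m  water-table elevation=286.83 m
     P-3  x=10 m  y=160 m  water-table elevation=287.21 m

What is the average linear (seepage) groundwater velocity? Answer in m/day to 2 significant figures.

0.35 m/day

Taking P-1 as reference: P-2−P-1 = (50, -55, -0.16); P-3−P-1 = (-75, 70, +0.22).
Determinant of the coordinate differences = 50·70 − (-75)·(-55) = -625.
∂h/∂x = [(-0.16)·70 − (+0.22)·(-55)] / -625 = -0.001440
∂h/∂y = [50·(+0.22) − (-75)·(-0.16)] / -625 = +0.001600
|∇h| = √(-0.001440² + 0.001600²) = 0.002153
Seepage velocity v = K·i/n = 52.0 × 0.002153 / 0.32 = 0.3499 m/day.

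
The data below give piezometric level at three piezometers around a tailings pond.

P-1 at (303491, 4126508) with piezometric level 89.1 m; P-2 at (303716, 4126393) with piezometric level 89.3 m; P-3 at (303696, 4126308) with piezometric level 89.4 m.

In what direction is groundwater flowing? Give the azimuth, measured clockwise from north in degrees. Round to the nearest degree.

Differences from P-1: to P-2 (Δx, Δy, Δh) = (225, -115, +0.2); to P-3 = (205, -200, +0.3).
Solve a·Δx + b·Δy = Δh: det = 225·(-200) − 205·(-115) = -21425.
∂h/∂x = [(+0.2)·(-200) − (+0.3)·(-115)] / -21425 = +0.0002567
∂h/∂y = [225·(+0.3) − 205·(+0.2)] / -21425 = -0.001237
Flow direction (−∇h) has components (-0.0002567 E, +0.001237 N).
Azimuth = atan2(E, N) = atan2(-0.0002567, +0.001237) = 348.3° ≈ 348°.

348°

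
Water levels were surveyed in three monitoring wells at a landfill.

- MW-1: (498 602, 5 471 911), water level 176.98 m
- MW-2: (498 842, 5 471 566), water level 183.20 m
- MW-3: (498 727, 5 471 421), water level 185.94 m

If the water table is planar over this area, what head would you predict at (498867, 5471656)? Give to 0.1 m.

181.5 m

Three-point gradient (reference MW-1): Δ to MW-2 = (240, -345, +6.22), Δ to MW-3 = (125, -490, +8.96).
∂h/∂x = -0.0005827, ∂h/∂y = -0.01843 (det = -74475).
h(498867, 5471656) = 176.98 + (-0.0005827)·(265) + (-0.01843)·(-255) = 176.98 -0.154 +4.701 = 181.526 m.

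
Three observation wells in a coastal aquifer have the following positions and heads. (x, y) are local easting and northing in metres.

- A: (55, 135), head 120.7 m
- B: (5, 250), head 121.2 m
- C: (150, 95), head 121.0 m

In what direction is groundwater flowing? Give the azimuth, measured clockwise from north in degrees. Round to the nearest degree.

With h = a·x + b·y + c and A as origin, the differences give:
  (-50)·a + 115·b = +0.5
  95·a + (-40)·b = +0.3
Eliminate b (×(-40) and ×115, subtract): -8925·a = -54.50 → a = ∂h/∂x = +0.006106
Back-substitute: b = ∂h/∂y = +0.007003.
Flow direction (−∇h) has components (-0.006106 E, -0.007003 N).
Azimuth = atan2(E, N) = atan2(-0.006106, -0.007003) = 221.1° ≈ 221°.

221°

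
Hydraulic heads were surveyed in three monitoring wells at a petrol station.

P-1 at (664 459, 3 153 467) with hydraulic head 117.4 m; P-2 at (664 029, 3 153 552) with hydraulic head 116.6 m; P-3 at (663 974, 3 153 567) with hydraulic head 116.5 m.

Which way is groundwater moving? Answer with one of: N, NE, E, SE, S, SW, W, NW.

Differences from P-1: to P-2 (Δx, Δy, Δh) = (-430, 85, -0.8); to P-3 = (-485, 100, -0.9).
Solve a·Δx + b·Δy = Δh: det = (-430)·100 − (-485)·85 = -1775.
∂h/∂x = [(-0.8)·100 − (-0.9)·85] / -1775 = +0.001972
∂h/∂y = [(-430)·(-0.9) − (-485)·(-0.8)] / -1775 = +0.0005634
Flow = −∇h = (-0.001972 east, -0.0005634 north), which points west.

W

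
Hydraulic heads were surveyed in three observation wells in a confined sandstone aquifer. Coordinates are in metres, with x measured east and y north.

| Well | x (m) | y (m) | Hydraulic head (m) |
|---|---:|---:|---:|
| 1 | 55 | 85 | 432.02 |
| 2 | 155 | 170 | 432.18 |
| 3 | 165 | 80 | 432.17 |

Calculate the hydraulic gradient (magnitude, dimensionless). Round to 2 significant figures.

0.0014

With h = a·x + b·y + c and 1 as origin, the differences give:
  100·a + 85·b = +0.16
  110·a + (-5)·b = +0.15
Eliminate b (×(-5) and ×85, subtract): -9850·a = -13.550 → a = ∂h/∂x = +0.001376
Back-substitute: b = ∂h/∂y = +0.0002640.
|∇h| = √(0.001376² + 0.0002640²) = 0.001401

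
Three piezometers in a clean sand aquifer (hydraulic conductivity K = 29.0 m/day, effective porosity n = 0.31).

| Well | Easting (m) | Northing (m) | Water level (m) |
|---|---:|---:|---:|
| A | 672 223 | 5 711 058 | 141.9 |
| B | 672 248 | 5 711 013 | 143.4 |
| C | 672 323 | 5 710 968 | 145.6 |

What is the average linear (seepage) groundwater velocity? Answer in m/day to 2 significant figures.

Taking A as reference: B−A = (25, -45, +1.5); C−A = (100, -90, +3.7).
Determinant of the coordinate differences = 25·(-90) − 100·(-45) = 2250.
∂h/∂x = [(+1.5)·(-90) − (+3.7)·(-45)] / 2250 = +0.01400
∂h/∂y = [25·(+3.7) − 100·(+1.5)] / 2250 = -0.02556
|∇h| = √(0.01400² + -0.02556²) = 0.02914
Seepage velocity v = K·i/n = 29.0 × 0.02914 / 0.31 = 2.726 m/day.

2.7 m/day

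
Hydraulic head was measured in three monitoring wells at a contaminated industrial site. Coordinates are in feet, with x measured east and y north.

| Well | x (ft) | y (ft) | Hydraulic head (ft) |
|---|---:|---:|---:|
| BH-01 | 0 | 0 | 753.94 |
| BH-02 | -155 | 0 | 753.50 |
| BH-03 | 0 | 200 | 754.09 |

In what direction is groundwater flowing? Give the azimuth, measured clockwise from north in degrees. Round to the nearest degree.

255°

∂h/∂x = (753.50 − 753.94) / (-155 − 0) = +0.002839
∂h/∂y = (754.09 − 753.94) / (200 − 0) = +0.0007500
Flow direction (−∇h) has components (-0.002839 E, -0.0007500 N).
Azimuth = atan2(E, N) = atan2(-0.002839, -0.0007500) = 255.2° ≈ 255°.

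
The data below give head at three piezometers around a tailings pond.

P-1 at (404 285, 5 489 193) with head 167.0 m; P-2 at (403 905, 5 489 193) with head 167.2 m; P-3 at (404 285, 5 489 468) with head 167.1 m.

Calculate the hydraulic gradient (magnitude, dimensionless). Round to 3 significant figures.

0.000640

∂h/∂x = (167.2 − 167.0) / (403905 − 404285) = -0.0005263
∂h/∂y = (167.1 − 167.0) / (5489468 − 5489193) = +0.0003636
|∇h| = √(-0.0005263² + 0.0003636²) = 0.0006397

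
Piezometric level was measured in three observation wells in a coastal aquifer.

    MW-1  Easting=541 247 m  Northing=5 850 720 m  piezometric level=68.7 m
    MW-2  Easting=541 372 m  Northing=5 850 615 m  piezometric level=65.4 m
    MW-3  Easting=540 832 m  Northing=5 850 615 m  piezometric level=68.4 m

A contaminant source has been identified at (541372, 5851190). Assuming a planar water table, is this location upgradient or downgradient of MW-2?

Differences from MW-1: to MW-2 (Δx, Δy, Δh) = (125, -105, -3.3); to MW-3 = (-415, -105, -0.3).
Determinant of the coordinate differences = 125·(-105) − (-415)·(-105) = -56700.
∂h/∂x = [(-3.3)·(-105) − (-0.3)·(-105)] / -56700 = -0.005556
∂h/∂y = [125·(-0.3) − (-415)·(-3.3)] / -56700 = +0.02481
Head at (541372, 5851190) = 68.7 + (-0.005556)·(125) + (+0.02481)·(470) = 79.67 m.
That is higher than the 65.4 m at MW-2, so the point is upgradient.

upgradient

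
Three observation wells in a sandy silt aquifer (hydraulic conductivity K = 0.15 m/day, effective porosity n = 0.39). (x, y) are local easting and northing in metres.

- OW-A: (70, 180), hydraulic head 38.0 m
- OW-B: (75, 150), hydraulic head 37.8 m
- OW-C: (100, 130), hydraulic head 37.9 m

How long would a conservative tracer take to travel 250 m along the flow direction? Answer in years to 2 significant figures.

130 years

Taking OW-A as reference: OW-B−OW-A = (5, -30, -0.2); OW-C−OW-A = (30, -50, -0.1).
Solve a·Δx + b·Δy = Δh: det = 5·(-50) − 30·(-30) = 650.
∂h/∂x = [(-0.2)·(-50) − (-0.1)·(-30)] / 650 = +0.01077
∂h/∂y = [5·(-0.1) − 30·(-0.2)] / 650 = +0.008462
|∇h| = √(0.01077² + 0.008462²) = 0.0137
Seepage velocity v = K·i/n = 0.15 × 0.0137 / 0.39 = 0.005269 m/day.
t = 250 / 0.005269 = 4.745e+04 days = 130 years.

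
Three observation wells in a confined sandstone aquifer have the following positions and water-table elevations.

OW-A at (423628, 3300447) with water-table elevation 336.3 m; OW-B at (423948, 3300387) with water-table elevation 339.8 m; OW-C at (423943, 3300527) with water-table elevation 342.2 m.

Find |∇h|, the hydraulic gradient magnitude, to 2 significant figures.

Differences from OW-A: to OW-B (Δx, Δy, Δh) = (320, -60, +3.5); to OW-C = (315, 80, +5.9).
Solve a·Δx + b·Δy = Δh: det = 320·80 − 315·(-60) = 44500.
∂h/∂x = [(+3.5)·80 − (+5.9)·(-60)] / 44500 = +0.01425
∂h/∂y = [320·(+5.9) − 315·(+3.5)] / 44500 = +0.01765
|∇h| = √(0.01425² + 0.01765²) = 0.02268

0.023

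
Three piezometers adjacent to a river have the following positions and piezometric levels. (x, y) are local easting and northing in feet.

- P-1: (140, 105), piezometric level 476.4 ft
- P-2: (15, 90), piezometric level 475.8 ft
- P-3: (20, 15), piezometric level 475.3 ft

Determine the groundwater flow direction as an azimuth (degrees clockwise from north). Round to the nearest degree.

210°

Three-point gradient (reference P-1): Δ to P-2 = (-125, -15, -0.6), Δ to P-3 = (-120, -90, -1.1).
∂h/∂x = +0.003968, ∂h/∂y = +0.006931 (det = 9450).
Flow direction (−∇h) has components (-0.003968 E, -0.006931 N).
Azimuth = atan2(E, N) = atan2(-0.003968, -0.006931) = 209.8° ≈ 210°.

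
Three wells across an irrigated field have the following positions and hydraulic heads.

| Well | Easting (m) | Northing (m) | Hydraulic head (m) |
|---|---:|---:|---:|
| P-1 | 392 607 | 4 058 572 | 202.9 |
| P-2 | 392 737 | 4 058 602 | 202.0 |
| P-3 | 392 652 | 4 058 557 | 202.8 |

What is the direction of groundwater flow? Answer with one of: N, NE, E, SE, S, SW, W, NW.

NE

With h = a·x + b·y + c and P-1 as origin, the differences give:
  130·a + 30·b = -0.9
  45·a + (-15)·b = -0.1
Eliminate b (×(-15) and ×30, subtract): -3300·a = 16.50 → a = ∂h/∂x = -0.005000
Back-substitute: b = ∂h/∂y = -0.008333.
Flow = −∇h = (+0.005000 east, +0.008333 north), which points northeast.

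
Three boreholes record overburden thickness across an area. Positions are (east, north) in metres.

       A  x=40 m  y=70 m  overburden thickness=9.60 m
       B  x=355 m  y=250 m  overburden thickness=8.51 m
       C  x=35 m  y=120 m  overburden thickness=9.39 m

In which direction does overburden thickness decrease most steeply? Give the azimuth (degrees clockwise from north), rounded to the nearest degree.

Differences from A: to B (Δx, Δy, Δh) = (315, 180, -1.09); to C = (-5, 50, -0.21).
Solve a·Δx + b·Δy = Δd: det = 315·50 − (-5)·180 = 16650.
∂d/∂x = [(-1.09)·50 − (-0.21)·180] / 16650 = -0.001003
∂d/∂y = [315·(-0.21) − (-5)·(-1.09)] / 16650 = -0.004300
Steepest decrease is along −∇f: components (+0.001003 E, +0.004300 N).
Azimuth = atan2(+0.001003, +0.004300) = 13.1° ≈ 013°.

013°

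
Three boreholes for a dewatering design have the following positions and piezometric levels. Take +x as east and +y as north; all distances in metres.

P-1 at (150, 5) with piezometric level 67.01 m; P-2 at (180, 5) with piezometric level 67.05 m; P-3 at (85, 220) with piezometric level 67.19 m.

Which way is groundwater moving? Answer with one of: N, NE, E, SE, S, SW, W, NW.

Three-point gradient (reference P-1): Δ to P-2 = (30, 0, +0.04), Δ to P-3 = (-65, 215, +0.18).
∂h/∂x = +0.001333, ∂h/∂y = +0.001240 (det = 6450).
Flow = −∇h = (-0.001333 east, -0.001240 north), which points southwest.

SW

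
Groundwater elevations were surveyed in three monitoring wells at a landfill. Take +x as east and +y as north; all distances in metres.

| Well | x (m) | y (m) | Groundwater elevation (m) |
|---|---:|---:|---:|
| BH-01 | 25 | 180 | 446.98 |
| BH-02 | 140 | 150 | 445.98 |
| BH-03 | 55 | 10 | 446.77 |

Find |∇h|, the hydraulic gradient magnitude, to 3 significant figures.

With h = a·x + b·y + c and BH-01 as origin, the differences give:
  115·a + (-30)·b = -1.00
  30·a + (-170)·b = -0.21
Eliminate b (×(-170) and ×(-30), subtract): -18650·a = 163.700 → a = ∂h/∂x = -0.008777
Back-substitute: b = ∂h/∂y = -0.0003137.
|∇h| = √(-0.008777² + -0.0003137²) = 0.008783

0.00878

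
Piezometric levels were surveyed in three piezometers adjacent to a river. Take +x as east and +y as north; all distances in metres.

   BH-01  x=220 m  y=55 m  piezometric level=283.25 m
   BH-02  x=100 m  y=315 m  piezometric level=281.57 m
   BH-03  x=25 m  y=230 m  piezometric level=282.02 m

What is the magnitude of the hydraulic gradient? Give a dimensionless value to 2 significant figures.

0.0061

Differences from BH-01: to BH-02 (Δx, Δy, Δh) = (-120, 260, -1.68); to BH-03 = (-195, 175, -1.23).
Solve a·Δx + b·Δy = Δh: det = (-120)·175 − (-195)·260 = 29700.
∂h/∂x = [(-1.68)·175 − (-1.23)·260] / 29700 = +0.0008687
∂h/∂y = [(-120)·(-1.23) − (-195)·(-1.68)] / 29700 = -0.006061
|∇h| = √(0.0008687² + -0.006061²) = 0.006123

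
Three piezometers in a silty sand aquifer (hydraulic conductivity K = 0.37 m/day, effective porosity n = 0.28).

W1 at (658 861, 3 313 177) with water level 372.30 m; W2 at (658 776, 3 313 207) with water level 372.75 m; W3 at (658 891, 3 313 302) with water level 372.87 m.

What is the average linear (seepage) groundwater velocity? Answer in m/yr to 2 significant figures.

Differences from W1: to W2 (Δx, Δy, Δh) = (-85, 30, +0.45); to W3 = (30, 125, +0.57).
Solve a·Δx + b·Δy = Δh: det = (-85)·125 − 30·30 = -11525.
∂h/∂x = [(+0.45)·125 − (+0.57)·30] / -11525 = -0.003397
∂h/∂y = [(-85)·(+0.57) − 30·(+0.45)] / -11525 = +0.005375
|∇h| = √(-0.003397² + 0.005375²) = 0.006358
Seepage velocity v = K·i/n = 0.37 × 0.006358 / 0.28 = 0.008402 m/day = 3.069 m/yr.

3.1 m/yr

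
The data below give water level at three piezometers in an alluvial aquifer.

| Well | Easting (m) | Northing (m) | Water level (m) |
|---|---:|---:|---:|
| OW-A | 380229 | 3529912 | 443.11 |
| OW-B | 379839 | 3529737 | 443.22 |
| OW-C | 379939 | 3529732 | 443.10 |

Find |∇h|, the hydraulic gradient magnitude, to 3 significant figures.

Differences from OW-A: to OW-B (Δx, Δy, Δh) = (-390, -175, +0.11); to OW-C = (-290, -180, -0.01).
Determinant of the coordinate differences = (-390)·(-180) − (-290)·(-175) = 19450.
∂h/∂x = [(+0.11)·(-180) − (-0.01)·(-175)] / 19450 = -0.001108
∂h/∂y = [(-390)·(-0.01) − (-290)·(+0.11)] / 19450 = +0.001841
|∇h| = √(-0.001108² + 0.001841²) = 0.002149

0.00215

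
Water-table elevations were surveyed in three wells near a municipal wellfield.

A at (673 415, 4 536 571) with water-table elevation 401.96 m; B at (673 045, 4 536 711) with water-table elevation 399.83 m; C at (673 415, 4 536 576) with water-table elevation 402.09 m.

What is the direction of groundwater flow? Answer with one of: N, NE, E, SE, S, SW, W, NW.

Three-point gradient (reference A): Δ to B = (-370, 140, -2.13), Δ to C = (0, 5, +0.13).
∂h/∂x = +0.01559, ∂h/∂y = +0.02600 (det = -1850).
Flow = −∇h = (-0.01559 east, -0.02600 north), which points southwest.

SW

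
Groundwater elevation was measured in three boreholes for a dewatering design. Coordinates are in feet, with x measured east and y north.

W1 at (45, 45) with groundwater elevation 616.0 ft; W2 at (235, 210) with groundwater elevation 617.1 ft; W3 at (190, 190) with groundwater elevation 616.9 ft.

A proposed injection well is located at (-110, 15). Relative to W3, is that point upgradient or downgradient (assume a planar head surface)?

Taking W1 as reference: W2−W1 = (190, 165, +1.1); W3−W1 = (145, 145, +0.9).
Solve a·Δx + b·Δy = Δh: det = 190·145 − 145·165 = 3625.
∂h/∂x = [(+1.1)·145 − (+0.9)·165] / 3625 = +0.003034
∂h/∂y = [190·(+0.9) − 145·(+1.1)] / 3625 = +0.003172
Head at (-110, 15) = 616.0 + (+0.003034)·(-155) + (+0.003172)·(-30) = 615.43 ft.
That is lower than the 616.9 ft at W3, so the point is downgradient.

downgradient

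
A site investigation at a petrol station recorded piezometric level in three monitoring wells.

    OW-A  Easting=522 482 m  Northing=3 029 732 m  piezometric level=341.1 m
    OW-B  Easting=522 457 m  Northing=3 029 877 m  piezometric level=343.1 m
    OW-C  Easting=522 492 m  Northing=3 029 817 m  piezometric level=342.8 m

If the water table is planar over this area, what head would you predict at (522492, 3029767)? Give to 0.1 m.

341.9 m

Taking OW-A as reference: OW-B−OW-A = (-25, 145, +2.0); OW-C−OW-A = (10, 85, +1.7).
Solve a·Δx + b·Δy = Δh: det = (-25)·85 − 10·145 = -3575.
∂h/∂x = [(+2.0)·85 − (+1.7)·145] / -3575 = +0.02140
∂h/∂y = [(-25)·(+1.7) − 10·(+2.0)] / -3575 = +0.01748
h(522492, 3029767) = 341.1 + (+0.02140)·(10) + (+0.01748)·(35) = 341.1 +0.214 +0.612 = 341.926 m.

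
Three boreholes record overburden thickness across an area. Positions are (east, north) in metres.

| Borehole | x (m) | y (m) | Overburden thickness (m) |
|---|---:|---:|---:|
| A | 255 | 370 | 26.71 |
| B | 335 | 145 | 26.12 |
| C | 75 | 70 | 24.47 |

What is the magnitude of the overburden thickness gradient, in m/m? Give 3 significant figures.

0.00673 m/m

With d = a·x + b·y + c and A as origin, the differences give:
  80·a + (-225)·b = -0.59
  (-180)·a + (-300)·b = -2.24
Eliminate b (×(-300) and ×(-225), subtract): -64500·a = -327.000 → a = ∂d/∂x = +0.005070
Back-substitute: b = ∂d/∂y = +0.004425.
|∇f| = √(0.005070² + 0.004425²) = 0.006729 m/m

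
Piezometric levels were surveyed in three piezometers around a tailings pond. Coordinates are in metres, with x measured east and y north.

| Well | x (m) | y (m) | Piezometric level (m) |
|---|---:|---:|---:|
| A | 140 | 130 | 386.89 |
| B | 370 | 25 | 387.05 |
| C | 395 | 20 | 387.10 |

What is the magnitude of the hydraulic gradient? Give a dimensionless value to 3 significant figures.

0.00591

Three-point gradient (reference A): Δ to B = (230, -105, +0.16), Δ to C = (255, -110, +0.21).
∂h/∂x = +0.003017, ∂h/∂y = +0.005085 (det = 1475).
|∇h| = √(0.003017² + 0.005085²) = 0.005913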